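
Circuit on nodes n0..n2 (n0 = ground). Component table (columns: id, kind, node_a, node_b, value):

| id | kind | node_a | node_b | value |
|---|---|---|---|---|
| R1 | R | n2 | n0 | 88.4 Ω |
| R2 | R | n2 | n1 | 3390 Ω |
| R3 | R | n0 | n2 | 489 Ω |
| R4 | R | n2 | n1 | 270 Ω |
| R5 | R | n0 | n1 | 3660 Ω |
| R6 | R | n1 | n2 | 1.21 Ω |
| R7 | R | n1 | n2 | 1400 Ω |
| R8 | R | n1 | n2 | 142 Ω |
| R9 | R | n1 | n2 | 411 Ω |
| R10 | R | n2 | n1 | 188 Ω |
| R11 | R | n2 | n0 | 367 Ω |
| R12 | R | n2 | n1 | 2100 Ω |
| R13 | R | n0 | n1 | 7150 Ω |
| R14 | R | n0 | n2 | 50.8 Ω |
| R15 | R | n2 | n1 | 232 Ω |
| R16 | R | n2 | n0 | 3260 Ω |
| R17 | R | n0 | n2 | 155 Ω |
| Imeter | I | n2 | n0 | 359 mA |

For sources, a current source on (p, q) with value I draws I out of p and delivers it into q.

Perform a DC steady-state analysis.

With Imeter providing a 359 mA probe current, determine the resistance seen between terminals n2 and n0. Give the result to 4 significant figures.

Apply KCL at each of the 2 non-ground nodes and solve the resulting linear system.
Node n1: branches {R2, R4, R5, R6, R7, R8, R9, R10, R12, R13, R15} → V_1 = -8.357
Node n2: branches {R1, R2, R3, R4, R6, R7, R8, R9, R10, R11, R12, R14, R15, R16, R17, Imeter} → V_2 = -8.361

R_eq = 23.29 Ω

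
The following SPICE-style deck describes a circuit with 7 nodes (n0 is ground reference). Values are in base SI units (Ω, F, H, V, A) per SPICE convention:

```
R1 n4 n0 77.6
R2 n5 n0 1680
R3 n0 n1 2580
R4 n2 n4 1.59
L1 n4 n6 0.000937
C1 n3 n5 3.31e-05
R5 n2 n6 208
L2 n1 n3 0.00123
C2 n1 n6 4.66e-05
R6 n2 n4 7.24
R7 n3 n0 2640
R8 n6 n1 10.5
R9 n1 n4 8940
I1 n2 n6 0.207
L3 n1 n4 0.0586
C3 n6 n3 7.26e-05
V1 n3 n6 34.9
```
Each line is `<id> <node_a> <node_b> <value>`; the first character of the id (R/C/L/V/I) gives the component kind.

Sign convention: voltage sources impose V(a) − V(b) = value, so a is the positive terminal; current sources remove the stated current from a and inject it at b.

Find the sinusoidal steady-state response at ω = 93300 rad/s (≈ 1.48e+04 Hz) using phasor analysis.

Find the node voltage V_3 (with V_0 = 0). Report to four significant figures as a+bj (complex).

Apply KCL at each of the 6 non-ground nodes and solve the resulting linear system.
Node n1: branches {R3, L2, C2, R8, R9, L3} → V_1 = 3.162+10.66j
Node n2: branches {R4, R5, R6, I1} → V_2 = -3.207-1.053j
Node n3: branches {C1, L2, R7, C3, V1} → V_3 = 38.13+10.66j
Node n4: branches {R1, R4, L1, R6, R9, L3} → V_4 = -2.977-1.127j
Node n5: branches {R2, C1} → V_5 = 38.13+10.67j
Node n6: branches {L1, R5, C2, R8, I1, C3, V1} → V_6 = 3.233+10.66j
Source currents: i(V1)=-0.03715-236.1j

38.13+10.66j V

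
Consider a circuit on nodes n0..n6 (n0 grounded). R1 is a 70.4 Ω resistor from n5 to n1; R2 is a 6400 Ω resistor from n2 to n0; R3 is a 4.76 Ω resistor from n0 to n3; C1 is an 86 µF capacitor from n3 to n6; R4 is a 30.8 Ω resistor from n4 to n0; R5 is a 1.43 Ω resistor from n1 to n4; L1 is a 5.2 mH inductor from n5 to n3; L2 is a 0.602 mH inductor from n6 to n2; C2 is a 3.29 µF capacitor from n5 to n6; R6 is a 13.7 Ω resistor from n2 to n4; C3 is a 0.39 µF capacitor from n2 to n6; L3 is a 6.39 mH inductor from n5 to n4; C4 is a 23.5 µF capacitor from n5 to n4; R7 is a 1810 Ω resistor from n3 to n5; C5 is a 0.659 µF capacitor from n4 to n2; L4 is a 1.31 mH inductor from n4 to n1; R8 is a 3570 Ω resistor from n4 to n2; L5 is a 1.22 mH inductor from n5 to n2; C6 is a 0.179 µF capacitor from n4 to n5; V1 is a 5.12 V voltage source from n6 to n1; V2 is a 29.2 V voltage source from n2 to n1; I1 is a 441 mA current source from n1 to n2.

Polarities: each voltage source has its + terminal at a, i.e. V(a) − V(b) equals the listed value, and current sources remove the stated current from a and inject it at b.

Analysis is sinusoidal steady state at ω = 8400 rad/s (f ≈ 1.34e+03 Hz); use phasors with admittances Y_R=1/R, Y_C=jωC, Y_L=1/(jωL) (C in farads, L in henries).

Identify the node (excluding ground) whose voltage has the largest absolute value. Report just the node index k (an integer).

Apply KCL at each of the 6 non-ground nodes and solve the resulting linear system.
Node n1: branches {R1, R5, L4, V1, V2, I1} → V_1 = -5.659+0.2343j
Node n2: branches {R2, L2, R6, C3, C5, R8, L5, V2, I1} → V_2 = 23.54+0.2343j
Node n3: branches {R3, C1, L1, R7} → V_3 = 0.03992+0.6991j
Node n4: branches {R4, R5, R6, L3, C4, C5, L4, R8, C6} → V_4 = -0.3716-4.525j
Node n5: branches {R1, L1, C2, L3, C4, R7, L5, C6} → V_5 = -24.98-13.00j
Node n6: branches {C1, L2, C2, C3, V1} → V_6 = -0.5393+0.2343j
Source currents: i(V1)=0.02990-4.940j, i(V2)=-2.580+8.937j

5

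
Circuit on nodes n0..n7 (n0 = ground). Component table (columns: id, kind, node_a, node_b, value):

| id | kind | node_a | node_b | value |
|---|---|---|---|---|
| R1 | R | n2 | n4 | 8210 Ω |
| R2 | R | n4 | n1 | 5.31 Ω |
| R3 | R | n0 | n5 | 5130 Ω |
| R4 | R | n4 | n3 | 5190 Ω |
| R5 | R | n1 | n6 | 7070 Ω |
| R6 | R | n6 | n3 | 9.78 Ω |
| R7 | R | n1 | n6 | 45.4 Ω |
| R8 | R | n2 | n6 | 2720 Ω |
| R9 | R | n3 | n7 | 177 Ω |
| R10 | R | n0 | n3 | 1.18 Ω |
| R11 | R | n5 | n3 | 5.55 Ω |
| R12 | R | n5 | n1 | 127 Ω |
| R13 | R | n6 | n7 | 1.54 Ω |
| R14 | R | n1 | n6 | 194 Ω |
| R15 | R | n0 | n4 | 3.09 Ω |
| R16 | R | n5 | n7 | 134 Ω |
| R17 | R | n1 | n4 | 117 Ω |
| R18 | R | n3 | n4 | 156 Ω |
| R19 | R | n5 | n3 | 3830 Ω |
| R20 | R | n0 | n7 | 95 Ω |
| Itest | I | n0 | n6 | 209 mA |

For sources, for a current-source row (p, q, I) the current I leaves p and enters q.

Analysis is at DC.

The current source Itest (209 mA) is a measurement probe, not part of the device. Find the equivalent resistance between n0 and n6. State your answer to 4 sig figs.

R_eq = 7.487 Ω

Apply KCL at each of the 7 non-ground nodes and solve the resulting linear system.
Node n1: branches {R2, R5, R7, R12, R14, R17} → V_1 = 0.2848
Node n2: branches {R1, R8} → V_2 = 1.202
Node n3: branches {R4, R6, R9, R10, R11, R18, R19} → V_3 = 0.1861
Node n4: branches {R1, R2, R4, R15, R17, R18} → V_4 = 0.1090
Node n5: branches {R3, R11, R12, R16, R19} → V_5 = 0.2405
Node n6: branches {R5, R6, R7, R8, R13, R14, Itest} → V_6 = 1.565
Node n7: branches {R9, R13, R16, R20} → V_7 = 1.514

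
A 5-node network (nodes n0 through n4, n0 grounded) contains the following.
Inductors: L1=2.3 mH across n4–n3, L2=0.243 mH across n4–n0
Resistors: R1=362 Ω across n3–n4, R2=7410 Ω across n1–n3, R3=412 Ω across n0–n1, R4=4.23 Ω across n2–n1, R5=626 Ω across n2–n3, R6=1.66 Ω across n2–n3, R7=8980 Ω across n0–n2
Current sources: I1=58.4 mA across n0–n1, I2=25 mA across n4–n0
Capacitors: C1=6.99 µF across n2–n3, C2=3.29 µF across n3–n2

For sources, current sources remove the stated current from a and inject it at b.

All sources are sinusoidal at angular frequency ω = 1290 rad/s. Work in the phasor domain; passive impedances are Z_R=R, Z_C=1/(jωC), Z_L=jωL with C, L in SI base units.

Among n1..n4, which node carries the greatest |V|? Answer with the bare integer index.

MNA unknowns: 4 node voltages V₁..V_4
L1: Y=0.000-0.3370j on G[4,3]
R1: Y=0.002762+0.000j on G[3,4]
I1: z[0]−=0.0584, z[1]+=0.0584
R2: Y=0.0001350+0.000j on G[1,3]
R3: Y=0.002427+0.000j on G[0,1]
R4: Y=0.2364+0.000j on G[2,1]
C1: Y=0.000+0.009017j on G[2,3]
R5: Y=0.001597+0.000j on G[2,3]
R6: Y=0.6024+0.000j on G[2,3]
C2: Y=0.000+0.004244j on G[3,2]
R7: Y=0.0001114+0.000j on G[0,2]
L2: Y=0.000-3.190j on G[4,0]
I2: z[4]−=0.025, z[0]+=0.025
solve → V1=0.3414+0.1763j, V2=0.09803+0.1781j, V3=0.002869+0.1810j, V4=0.0001404+0.01021j

1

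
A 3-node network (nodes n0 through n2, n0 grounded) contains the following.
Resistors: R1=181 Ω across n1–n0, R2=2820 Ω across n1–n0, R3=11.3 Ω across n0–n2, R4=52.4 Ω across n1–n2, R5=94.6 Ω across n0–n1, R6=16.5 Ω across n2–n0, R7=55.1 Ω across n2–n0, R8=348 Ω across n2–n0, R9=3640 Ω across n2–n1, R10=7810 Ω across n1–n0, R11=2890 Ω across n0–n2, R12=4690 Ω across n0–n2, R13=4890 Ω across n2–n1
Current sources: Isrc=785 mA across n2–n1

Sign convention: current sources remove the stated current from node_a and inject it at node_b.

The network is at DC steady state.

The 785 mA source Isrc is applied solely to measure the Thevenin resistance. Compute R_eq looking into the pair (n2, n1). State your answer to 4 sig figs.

R_eq = 28.84 Ω

Apply KCL at each of the 2 non-ground nodes and solve the resulting linear system.
Node n1: branches {R1, R2, R4, R5, R9, R10, R13, Isrc} → V_1 = 20.64
Node n2: branches {R3, R4, R6, R7, R8, R9, R11, R12, R13, Isrc} → V_2 = -2.004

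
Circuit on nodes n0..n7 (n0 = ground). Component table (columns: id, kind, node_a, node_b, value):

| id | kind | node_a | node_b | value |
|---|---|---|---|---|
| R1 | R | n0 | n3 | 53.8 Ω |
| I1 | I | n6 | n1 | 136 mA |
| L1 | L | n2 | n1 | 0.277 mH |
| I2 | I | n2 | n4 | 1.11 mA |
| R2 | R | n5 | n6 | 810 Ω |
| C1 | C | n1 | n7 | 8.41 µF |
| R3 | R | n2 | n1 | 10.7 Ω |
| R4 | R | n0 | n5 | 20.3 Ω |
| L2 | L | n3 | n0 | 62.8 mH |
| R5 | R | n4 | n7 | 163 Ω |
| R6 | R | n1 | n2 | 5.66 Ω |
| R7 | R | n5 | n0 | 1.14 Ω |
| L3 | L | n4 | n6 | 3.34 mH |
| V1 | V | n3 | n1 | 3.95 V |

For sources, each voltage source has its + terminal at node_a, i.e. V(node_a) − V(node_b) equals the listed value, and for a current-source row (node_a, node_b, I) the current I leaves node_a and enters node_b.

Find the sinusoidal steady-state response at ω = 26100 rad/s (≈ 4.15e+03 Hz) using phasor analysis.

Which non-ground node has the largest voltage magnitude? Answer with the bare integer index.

MNA unknowns: 7 node voltages V₁..V_7 plus 1 source current (V1)
R1: Y=0.01859+0.000j on G[0,3]
I1: z[6]−=0.136, z[1]+=0.136
L1: Y=0.000-0.1383j on G[2,1]
I2: z[2]−=0.00111, z[4]+=0.00111
R2: Y=0.001235+0.000j on G[5,6]
C1: Y=0.000+0.2195j on G[1,7]
R3: Y=0.09346+0.000j on G[2,1]
R4: Y=0.04926+0.000j on G[0,5]
L2: Y=0.000-0.0006101j on G[3,0]
R5: Y=0.006135+0.000j on G[4,7]
R6: Y=0.1767+0.000j on G[1,2]
R7: Y=0.8772+0.000j on G[5,0]
L3: Y=0.000-0.01147j on G[4,6]
V1: row V3−V1=3.95, i_V1 at 3,1
solve → V1=-2.570+0.5190j, V2=-2.574+0.5174j, V3=1.380+0.5190j, V4=-20.29+2.451j, V5=-0.02802-0.009505j, V6=-21.05-7.142j, V7=-2.530+1.015j
aux → i_V1=-0.02596-0.008806j

6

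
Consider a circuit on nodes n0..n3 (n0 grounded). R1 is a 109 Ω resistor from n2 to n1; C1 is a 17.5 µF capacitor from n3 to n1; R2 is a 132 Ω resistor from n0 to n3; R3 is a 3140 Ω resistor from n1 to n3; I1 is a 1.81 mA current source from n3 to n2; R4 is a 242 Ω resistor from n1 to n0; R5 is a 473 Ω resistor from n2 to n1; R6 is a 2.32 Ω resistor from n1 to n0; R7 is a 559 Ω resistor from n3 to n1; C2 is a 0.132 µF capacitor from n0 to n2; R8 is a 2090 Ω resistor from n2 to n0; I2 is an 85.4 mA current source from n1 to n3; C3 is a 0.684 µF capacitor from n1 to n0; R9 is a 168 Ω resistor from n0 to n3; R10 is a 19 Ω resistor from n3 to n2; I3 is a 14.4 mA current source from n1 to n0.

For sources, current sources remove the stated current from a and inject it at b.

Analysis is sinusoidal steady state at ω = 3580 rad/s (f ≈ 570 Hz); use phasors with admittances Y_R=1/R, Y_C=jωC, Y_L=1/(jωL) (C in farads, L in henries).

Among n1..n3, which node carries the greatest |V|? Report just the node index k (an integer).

3

Apply KCL at each of the 3 non-ground nodes and solve the resulting linear system.
Node n1: branches {R1, C1, R3, R4, R5, R6, R7, I2, C3, I3} → V_1 = -0.04723+0.03632j
Node n2: branches {R1, I1, R5, C2, R8, R10} → V_2 = 0.3534-0.9274j
Node n3: branches {C1, R2, R3, I1, R7, I2, R9, R10} → V_3 = 0.4164-1.139j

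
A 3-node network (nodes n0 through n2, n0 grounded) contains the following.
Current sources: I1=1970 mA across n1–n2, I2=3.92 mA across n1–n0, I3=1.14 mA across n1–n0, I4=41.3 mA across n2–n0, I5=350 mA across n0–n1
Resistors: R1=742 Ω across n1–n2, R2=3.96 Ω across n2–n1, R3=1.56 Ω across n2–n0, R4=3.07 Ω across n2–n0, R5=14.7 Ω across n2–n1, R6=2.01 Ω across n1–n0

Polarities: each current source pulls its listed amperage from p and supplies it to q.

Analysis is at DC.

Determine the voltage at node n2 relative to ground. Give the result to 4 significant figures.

MNA unknowns: 2 node voltages V₁..V_2
I1: z[1]−=1.97, z[2]+=1.97
I2: z[1]−=0.00392, z[0]+=0.00392
I3: z[1]−=0.00114, z[0]+=0.00114
R1: Y=0.001348 on G[1,2]
I4: z[2]−=0.0413, z[0]+=0.0413
R2: Y=0.2525 on G[2,1]
R3: Y=0.6410 on G[2,0]
R4: Y=0.3257 on G[2,0]
R5: Y=0.06803 on G[2,1]
R6: Y=0.4975 on G[1,0]
I5: z[0]−=0.35, z[1]+=0.35
solve → V1=-1.547, V2=1.110

1.110 V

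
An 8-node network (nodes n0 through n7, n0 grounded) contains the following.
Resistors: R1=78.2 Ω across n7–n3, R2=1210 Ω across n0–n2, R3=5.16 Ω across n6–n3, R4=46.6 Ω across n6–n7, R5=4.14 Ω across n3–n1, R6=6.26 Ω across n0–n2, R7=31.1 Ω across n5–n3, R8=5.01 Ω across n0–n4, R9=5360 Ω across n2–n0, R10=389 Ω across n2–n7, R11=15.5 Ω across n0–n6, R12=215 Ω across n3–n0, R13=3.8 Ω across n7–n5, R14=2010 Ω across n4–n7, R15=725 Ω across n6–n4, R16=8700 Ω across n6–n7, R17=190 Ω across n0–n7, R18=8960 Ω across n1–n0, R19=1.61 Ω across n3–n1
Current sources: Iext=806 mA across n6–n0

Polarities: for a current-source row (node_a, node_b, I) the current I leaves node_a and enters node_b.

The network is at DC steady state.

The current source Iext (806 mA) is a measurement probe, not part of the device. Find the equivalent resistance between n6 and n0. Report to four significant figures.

R_eq = 12.90 Ω

Apply KCL at each of the 7 non-ground nodes and solve the resulting linear system.
Node n1: branches {R5, R18, R19} → V_1 = -9.932
Node n2: branches {R2, R6, R9, R10} → V_2 = -0.1404
Node n3: branches {R1, R3, R5, R7, R12, R19} → V_3 = -9.933
Node n4: branches {R8, R14, R15} → V_4 = -0.09318
Node n5: branches {R7, R13} → V_5 = -9.029
Node n6: branches {R3, R4, R11, R15, R16, Iext} → V_6 = -10.39
Node n7: branches {R1, R4, R10, R13, R14, R16, R17} → V_7 = -8.918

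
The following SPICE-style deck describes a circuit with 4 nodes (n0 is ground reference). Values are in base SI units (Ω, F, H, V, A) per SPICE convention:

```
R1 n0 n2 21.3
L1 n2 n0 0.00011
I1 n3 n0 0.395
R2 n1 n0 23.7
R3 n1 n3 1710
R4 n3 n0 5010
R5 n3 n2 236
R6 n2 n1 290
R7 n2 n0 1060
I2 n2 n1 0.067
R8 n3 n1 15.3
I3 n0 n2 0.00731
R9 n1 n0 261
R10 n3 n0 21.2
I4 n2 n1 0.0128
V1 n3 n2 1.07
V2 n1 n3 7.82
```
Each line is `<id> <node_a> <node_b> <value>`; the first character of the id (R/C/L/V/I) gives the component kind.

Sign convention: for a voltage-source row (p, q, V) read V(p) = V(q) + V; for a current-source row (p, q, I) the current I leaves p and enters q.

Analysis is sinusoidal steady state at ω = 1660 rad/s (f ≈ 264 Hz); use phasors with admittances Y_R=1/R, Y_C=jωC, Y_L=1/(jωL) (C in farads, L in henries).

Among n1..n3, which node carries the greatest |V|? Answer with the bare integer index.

1

Apply KCL at each of the 3 non-ground nodes and solve the resulting linear system.
Node n1: branches {R2, R3, R6, I2, R8, R9, I4, V2} → V_1 = 8.886-0.1547j
Node n2: branches {R1, L1, R5, R6, R7, I2, I3, I4, V1} → V_2 = -0.003990-0.1547j
Node n3: branches {I1, R3, R4, R5, R8, R10, V1, V2} → V_3 = 1.066-0.1547j
Source currents: i(V1)=-0.8099+0.01444j, i(V2)=-0.8755+0.007118j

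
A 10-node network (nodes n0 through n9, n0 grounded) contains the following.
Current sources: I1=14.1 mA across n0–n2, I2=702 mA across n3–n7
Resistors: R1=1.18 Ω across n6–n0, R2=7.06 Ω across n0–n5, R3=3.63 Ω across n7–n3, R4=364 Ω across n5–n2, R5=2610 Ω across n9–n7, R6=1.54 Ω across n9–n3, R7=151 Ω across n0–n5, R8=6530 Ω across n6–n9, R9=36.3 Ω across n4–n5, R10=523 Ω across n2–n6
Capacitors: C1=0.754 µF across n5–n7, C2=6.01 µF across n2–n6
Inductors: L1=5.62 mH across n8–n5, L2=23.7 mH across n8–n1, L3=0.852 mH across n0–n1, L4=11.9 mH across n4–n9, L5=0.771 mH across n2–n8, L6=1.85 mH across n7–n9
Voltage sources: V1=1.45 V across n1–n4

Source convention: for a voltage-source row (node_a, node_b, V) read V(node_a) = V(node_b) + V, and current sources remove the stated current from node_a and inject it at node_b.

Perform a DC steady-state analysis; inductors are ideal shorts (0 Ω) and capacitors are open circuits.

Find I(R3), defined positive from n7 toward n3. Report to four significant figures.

Apply KCL at each of the 9 non-ground nodes and solve the resulting linear system.
Node n1: branches {L2, L3, V1} → V_1 = 0.000
Node n2: branches {I1, R4, L5, R10, C2} → V_2 = 0.000
Node n3: branches {I2, R3, R6} → V_3 = -2.209
Node n4: branches {L4, R9, V1} → V_4 = -1.450
Node n5: branches {R2, C1, L1, R4, R7, R9} → V_5 = 0.000
Node n6: branches {R1, R8, R10, C2} → V_6 = -0.0002614
Node n7: branches {I2, R3, C1, R5, L6} → V_7 = -1.450
Node n8: branches {L1, L2, L5} → V_8 = 0.000
Node n9: branches {R5, R6, R8, L4, L6} → V_9 = -1.450
Source currents: i(L1)=0.03994, i(L2)=-0.02585, i(L3)=-0.01432, i(L4)=-0.0002220, i(L5)=0.01410, i(L6)=0.4929, i(V1)=-0.04017

0.2091 A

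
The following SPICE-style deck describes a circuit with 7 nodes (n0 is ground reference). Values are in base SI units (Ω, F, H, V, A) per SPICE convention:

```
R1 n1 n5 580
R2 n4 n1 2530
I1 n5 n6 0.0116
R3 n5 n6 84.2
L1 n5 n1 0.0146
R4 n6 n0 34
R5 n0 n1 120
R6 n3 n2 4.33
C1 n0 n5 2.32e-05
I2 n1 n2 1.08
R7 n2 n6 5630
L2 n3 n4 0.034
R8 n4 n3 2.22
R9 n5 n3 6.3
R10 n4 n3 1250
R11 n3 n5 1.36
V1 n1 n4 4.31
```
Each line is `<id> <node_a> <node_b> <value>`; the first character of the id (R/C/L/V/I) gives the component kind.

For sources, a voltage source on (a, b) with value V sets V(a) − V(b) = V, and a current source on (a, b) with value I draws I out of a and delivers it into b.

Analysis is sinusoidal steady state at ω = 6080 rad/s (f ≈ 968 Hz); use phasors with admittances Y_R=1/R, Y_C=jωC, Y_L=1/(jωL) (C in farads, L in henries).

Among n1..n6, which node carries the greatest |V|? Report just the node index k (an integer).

2

Apply KCL at each of the 6 non-ground nodes and solve the resulting linear system.
Node n1: branches {R1, R2, L1, R5, I2, V1} → V_1 = 1.830+0.2067j
Node n2: branches {R6, I2, R7} → V_2 = 4.629+0.1905j
Node n3: branches {R6, L2, R8, R9, R10, R11} → V_3 = -0.04446+0.1906j
Node n4: branches {R2, L2, R8, R10, V1} → V_4 = -2.480+0.2067j
Node n5: branches {R1, I1, R3, L1, C1, R9, R11} → V_5 = -0.02249+0.1692j
Node n6: branches {I1, R3, R4, R7} → V_6 = 0.2931+0.04929j
Source currents: i(V1)=-1.101+0.01908j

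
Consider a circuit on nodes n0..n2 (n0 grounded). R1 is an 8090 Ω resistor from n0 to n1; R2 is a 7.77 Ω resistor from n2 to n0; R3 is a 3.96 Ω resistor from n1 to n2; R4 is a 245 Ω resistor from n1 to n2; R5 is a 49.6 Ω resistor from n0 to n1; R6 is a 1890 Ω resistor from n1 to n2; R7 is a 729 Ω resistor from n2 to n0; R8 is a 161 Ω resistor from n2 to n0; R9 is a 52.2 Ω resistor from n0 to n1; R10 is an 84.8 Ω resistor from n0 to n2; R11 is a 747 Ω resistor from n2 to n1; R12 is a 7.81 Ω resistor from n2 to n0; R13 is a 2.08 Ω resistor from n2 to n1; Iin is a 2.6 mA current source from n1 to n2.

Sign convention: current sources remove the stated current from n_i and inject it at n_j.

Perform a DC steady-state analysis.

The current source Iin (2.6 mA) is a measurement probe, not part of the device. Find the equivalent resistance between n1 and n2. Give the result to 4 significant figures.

R_eq = 1.292 Ω

Element admittances at DC:
  Y(R1) = 0.0001236 S between n0,n1
  Y(R2) = 0.1287 S between n2,n0
  Y(R3) = 0.2525 S between n1,n2
  Y(R4) = 0.004082 S between n1,n2
  Y(R5) = 0.02016 S between n0,n1
  Y(R6) = 0.0005291 S between n1,n2
  Y(R7) = 0.001372 S between n2,n0
  Y(R8) = 0.006211 S between n2,n0
  Y(R9) = 0.01916 S between n0,n1
  Y(R10) = 0.01179 S between n0,n2
  Y(R11) = 0.001339 S between n2,n1
  Y(R12) = 0.1280 S between n2,n0
  Y(R13) = 0.4808 S between n2,n1
  Iin: injects 0.0026 A into n2 (from n1)
Assemble and solve the 2×2 MNA system:
  V(n1)=-0.002940  V(n2)=0.0004200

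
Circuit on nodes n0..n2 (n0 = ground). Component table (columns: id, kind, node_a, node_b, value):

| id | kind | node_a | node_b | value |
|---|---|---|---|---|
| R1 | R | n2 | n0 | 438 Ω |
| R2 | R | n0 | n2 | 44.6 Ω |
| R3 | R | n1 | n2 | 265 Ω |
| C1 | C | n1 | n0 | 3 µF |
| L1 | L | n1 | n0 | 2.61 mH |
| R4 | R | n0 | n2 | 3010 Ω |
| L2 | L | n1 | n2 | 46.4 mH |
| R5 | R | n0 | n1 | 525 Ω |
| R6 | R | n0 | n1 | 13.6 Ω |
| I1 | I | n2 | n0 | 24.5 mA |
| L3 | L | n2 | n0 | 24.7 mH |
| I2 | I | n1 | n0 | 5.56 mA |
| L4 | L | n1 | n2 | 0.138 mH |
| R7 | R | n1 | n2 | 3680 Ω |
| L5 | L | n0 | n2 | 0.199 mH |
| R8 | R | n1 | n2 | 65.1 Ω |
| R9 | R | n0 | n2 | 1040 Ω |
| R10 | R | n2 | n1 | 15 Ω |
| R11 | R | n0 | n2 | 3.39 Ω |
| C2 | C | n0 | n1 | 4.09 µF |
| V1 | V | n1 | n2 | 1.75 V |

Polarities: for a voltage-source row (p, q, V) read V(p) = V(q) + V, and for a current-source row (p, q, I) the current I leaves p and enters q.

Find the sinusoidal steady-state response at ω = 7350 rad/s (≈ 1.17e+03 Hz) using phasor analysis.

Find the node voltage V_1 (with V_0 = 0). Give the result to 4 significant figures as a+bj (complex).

MNA unknowns: 2 node voltages V₁..V_2 plus 1 source current (V1)
R1: Y=0.002283+0.000j on G[2,0]
R2: Y=0.02242+0.000j on G[0,2]
R3: Y=0.003774+0.000j on G[1,2]
C1: Y=0.000+0.02205j on G[1,0]
L1: Y=0.000-0.05213j on G[1,0]
R4: Y=0.0003322+0.000j on G[0,2]
L2: Y=0.000-0.002932j on G[1,2]
R5: Y=0.001905+0.000j on G[0,1]
R6: Y=0.07353+0.000j on G[0,1]
I1: z[2]−=0.0245, z[0]+=0.0245
L3: Y=0.000-0.005508j on G[2,0]
I2: z[1]−=0.00556, z[0]+=0.00556
L4: Y=0.000-0.9859j on G[1,2]
R7: Y=0.0002717+0.000j on G[1,2]
L5: Y=0.000-0.6837j on G[0,2]
R8: Y=0.01536+0.000j on G[1,2]
R9: Y=0.0009615+0.000j on G[0,2]
R10: Y=0.06667+0.000j on G[2,1]
R11: Y=0.2950+0.000j on G[0,2]
C2: Y=0.000+0.03006j on G[0,1]
V1: row V1−V2=1.75, i_V1 at 1,2
solve → V1=1.648-0.1767j, V2=-0.1017-0.1767j
aux → i_V1=-0.2805+1.744j

1.648-0.1767j V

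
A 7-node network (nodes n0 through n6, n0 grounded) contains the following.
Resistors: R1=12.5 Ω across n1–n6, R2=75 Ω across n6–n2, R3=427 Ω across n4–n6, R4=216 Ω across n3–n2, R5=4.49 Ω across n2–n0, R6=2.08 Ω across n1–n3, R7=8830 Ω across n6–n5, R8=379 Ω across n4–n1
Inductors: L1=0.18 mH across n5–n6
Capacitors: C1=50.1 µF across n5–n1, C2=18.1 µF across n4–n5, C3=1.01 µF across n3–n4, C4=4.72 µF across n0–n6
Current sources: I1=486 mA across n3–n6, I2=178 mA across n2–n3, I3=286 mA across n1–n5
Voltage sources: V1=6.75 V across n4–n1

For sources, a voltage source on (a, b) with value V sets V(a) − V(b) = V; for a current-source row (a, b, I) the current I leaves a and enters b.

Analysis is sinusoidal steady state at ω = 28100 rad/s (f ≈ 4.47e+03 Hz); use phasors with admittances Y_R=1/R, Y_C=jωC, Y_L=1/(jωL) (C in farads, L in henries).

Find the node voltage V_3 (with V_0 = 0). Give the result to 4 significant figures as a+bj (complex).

Apply KCL at each of the 6 non-ground nodes and solve the resulting linear system.
Node n1: branches {R1, C1, R6, R8, I3, V1} → V_1 = -1.851-1.836j
Node n2: branches {R2, R4, R5, I2} → V_2 = -0.7775-0.09907j
Node n3: branches {R4, R6, I1, C3, I2} → V_3 = -2.449-1.390j
Node n4: branches {R3, C2, R8, C3, V1} → V_4 = 4.899-1.836j
Node n5: branches {L1, C1, C2, R7, I3} → V_5 = -0.08542-2.064j
Node n6: branches {R1, R2, L1, R3, R7, I1, C4} → V_6 = 0.1664-1.306j
Source currents: i(V1)=0.07415-2.742j

-2.449-1.390j V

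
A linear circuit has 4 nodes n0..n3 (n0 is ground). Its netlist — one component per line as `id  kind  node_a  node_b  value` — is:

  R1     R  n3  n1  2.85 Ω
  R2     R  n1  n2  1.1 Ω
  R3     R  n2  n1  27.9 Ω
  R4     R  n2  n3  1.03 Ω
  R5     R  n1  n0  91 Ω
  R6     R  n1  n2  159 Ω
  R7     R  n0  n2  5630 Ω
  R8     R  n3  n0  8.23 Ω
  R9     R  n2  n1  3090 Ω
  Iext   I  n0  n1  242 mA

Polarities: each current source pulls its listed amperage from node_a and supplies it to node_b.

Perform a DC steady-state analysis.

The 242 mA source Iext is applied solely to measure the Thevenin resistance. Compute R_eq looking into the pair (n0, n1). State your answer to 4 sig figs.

R_eq = 8.535 Ω

Apply KCL at each of the 3 non-ground nodes and solve the resulting linear system.
Node n1: branches {R1, R2, R3, R5, R6, R9, Iext} → V_1 = 2.066
Node n2: branches {R2, R3, R4, R6, R7, R9} → V_2 = 1.932
Node n3: branches {R1, R4, R8} → V_3 = 1.802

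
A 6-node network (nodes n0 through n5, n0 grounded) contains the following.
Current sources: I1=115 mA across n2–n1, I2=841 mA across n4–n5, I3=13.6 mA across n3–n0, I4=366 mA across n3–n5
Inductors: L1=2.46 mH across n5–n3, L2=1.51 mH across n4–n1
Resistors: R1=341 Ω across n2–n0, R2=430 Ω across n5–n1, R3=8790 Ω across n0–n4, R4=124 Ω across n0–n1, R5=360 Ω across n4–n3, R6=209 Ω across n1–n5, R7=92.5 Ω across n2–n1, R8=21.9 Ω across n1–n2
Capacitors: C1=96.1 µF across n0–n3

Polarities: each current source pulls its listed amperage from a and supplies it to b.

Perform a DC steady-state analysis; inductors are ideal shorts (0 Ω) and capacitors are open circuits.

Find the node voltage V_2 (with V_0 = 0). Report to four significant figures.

-2.623 V

Apply KCL at each of the 5 non-ground nodes and solve the resulting linear system.
Node n1: branches {I1, R2, R4, R6, R7, R8, L2} → V_1 = -0.7225
Node n2: branches {I1, R1, R7, R8} → V_2 = -2.623
Node n3: branches {L1, R5, C1, I3, I4} → V_3 = 82.95
Node n4: branches {R3, R5, I2, L2} → V_4 = -0.7225
Node n5: branches {L1, R2, R6, I2, I4} → V_5 = 82.95
Source currents: i(L1)=0.6120, i(L2)=-0.6085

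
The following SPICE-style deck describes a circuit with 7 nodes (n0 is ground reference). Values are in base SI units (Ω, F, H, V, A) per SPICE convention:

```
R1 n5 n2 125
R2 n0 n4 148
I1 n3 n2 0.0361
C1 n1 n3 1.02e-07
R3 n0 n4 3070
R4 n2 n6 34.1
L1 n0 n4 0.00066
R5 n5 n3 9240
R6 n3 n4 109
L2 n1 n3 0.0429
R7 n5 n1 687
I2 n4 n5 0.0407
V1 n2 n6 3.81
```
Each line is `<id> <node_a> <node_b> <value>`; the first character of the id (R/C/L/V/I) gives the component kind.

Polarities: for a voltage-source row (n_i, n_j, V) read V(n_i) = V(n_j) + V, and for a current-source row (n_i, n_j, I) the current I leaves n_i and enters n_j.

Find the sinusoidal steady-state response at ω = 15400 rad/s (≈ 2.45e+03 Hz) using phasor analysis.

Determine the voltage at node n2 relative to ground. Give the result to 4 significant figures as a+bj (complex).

557.7-283.5j V

Element admittances at ω=15400 rad/s:
  Y(R1) = 0.008000+0.000j S between n5,n2
  Y(R2) = 0.006757+0.000j S between n0,n4
  I1: injects 0.0361 A into n2 (from n3)
  Y(C1) = 0.000+0.001571j S between n1,n3
  Y(R3) = 0.0003257+0.000j S between n0,n4
  Y(R4) = 0.02933+0.000j S between n2,n6
  Y(L1) = 0.000-0.09839j S between n0,n4
  Y(R5) = 0.0001082+0.000j S between n5,n3
  Y(R6) = 0.009174+0.000j S between n3,n4
  Y(L2) = 0.000-0.001514j S between n1,n3
  Y(R7) = 0.001456+0.000j S between n5,n1
  I2: injects 0.0407 A into n5 (from n4)
  V1: constraint V(n2)−V(n6) = 3.81
Assemble and solve the 7×7 MNA system:
  V(n1)=541.2-304.6j  V(n2)=557.7-283.5j  V(n3)=4.436+0.000j  V(n4)=0.000+0.000j  V(n5)=553.2-283.5j  V(n6)=553.9-283.5j
  i(V1)=-0.1117+0.000j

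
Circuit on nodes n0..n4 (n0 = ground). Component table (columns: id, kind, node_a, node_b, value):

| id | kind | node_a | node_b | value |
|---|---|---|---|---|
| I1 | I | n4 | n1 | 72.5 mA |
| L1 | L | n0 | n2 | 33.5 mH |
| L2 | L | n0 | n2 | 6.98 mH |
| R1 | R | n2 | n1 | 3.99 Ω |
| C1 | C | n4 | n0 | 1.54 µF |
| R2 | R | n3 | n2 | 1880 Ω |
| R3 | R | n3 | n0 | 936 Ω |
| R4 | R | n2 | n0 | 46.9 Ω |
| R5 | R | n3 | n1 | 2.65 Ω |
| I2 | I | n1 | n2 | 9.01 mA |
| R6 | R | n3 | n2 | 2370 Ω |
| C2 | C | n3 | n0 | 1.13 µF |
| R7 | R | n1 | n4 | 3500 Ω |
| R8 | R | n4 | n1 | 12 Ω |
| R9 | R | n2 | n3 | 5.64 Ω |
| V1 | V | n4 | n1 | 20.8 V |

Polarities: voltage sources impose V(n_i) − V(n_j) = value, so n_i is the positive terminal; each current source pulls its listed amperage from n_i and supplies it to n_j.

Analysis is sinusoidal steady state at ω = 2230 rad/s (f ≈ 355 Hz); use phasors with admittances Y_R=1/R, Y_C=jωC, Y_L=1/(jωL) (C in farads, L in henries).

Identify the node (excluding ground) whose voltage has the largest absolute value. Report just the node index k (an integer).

Apply KCL at each of the 4 non-ground nodes and solve the resulting linear system.
Node n1: branches {I1, R1, R5, I2, R7, R8, V1} → V_1 = 0.8672-0.4987j
Node n2: branches {L1, L2, R1, R2, R4, I2, R6, R9} → V_2 = 0.8997-0.2954j
Node n3: branches {R2, R3, R5, R6, C2, R9} → V_3 = 0.8740-0.4366j
Node n4: branches {I1, C1, R7, R8, V1} → V_4 = 21.67-0.4987j
Source currents: i(V1)=-1.813-0.07441j

4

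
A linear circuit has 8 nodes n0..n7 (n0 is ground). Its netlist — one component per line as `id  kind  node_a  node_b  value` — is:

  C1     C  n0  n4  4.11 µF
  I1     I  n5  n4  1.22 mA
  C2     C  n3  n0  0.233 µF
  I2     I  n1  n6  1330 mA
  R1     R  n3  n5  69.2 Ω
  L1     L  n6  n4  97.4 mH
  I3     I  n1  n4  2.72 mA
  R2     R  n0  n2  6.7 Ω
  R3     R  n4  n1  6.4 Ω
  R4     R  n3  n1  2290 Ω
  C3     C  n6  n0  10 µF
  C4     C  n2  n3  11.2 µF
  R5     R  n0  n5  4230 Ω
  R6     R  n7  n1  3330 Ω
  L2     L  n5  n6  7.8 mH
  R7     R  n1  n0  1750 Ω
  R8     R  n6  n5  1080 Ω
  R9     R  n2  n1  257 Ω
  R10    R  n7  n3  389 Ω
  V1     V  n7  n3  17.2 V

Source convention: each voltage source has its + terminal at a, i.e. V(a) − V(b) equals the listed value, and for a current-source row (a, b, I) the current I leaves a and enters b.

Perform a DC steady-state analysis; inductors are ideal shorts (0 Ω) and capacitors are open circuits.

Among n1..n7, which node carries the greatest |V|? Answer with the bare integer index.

Apply KCL at each of the 7 non-ground nodes and solve the resulting linear system.
Node n1: branches {I2, I3, R3, R4, R6, R7, R9} → V_1 = -0.4342
Node n2: branches {R2, C4, R9} → V_2 = -0.01103
Node n3: branches {C2, R1, R4, C4, R10, V1} → V_3 = 7.264
Node n4: branches {C1, I1, L1, I3, R3} → V_4 = 8.014
Node n5: branches {I1, R1, R5, L2, R8} → V_5 = 8.014
Node n6: branches {I2, L1, C3, L2, R8} → V_6 = 8.014
Node n7: branches {R6, R10, V1} → V_7 = 24.46
Source currents: i(L1)=1.316, i(L2)=-0.01395, i(V1)=-0.05169

7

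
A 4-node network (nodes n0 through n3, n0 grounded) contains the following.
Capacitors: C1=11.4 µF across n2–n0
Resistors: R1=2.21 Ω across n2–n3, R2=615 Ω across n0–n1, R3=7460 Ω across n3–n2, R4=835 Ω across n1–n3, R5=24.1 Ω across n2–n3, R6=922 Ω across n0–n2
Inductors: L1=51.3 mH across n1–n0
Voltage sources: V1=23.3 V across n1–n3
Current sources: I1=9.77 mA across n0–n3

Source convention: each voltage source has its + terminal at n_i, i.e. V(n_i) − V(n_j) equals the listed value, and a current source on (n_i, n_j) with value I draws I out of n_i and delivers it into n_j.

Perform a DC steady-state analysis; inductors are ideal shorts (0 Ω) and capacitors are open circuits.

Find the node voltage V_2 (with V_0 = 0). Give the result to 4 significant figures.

Apply KCL at each of the 3 non-ground nodes and solve the resulting linear system.
Node n1: branches {R2, R4, L1, V1} → V_1 = 0.000
Node n2: branches {C1, R1, R3, R5, R6} → V_2 = -23.25
Node n3: branches {R1, R3, R4, R5, V1, I1} → V_3 = -23.30
Source currents: i(L1)=0.03499, i(V1)=-0.06289

-23.25 V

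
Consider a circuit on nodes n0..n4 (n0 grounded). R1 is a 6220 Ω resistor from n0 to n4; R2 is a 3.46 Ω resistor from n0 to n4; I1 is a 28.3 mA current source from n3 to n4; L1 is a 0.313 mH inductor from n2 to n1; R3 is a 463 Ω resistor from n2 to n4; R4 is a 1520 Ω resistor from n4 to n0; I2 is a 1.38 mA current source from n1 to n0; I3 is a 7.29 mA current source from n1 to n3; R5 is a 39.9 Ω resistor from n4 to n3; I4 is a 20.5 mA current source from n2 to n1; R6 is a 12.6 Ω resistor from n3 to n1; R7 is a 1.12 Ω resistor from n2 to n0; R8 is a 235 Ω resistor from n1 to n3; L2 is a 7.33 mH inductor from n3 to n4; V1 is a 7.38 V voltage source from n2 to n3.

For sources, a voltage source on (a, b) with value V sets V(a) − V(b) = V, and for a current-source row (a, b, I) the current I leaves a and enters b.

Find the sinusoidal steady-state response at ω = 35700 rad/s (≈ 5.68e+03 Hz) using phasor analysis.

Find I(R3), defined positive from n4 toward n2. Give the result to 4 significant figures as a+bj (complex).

-0.001376+0.0002262j A

Apply KCL at each of the 4 non-ground nodes and solve the resulting linear system.
Node n1: branches {L1, I2, I3, I4, R6, R8} → V_1 = -3.219-3.637j
Node n2: branches {L1, R3, I4, R7, V1} → V_2 = 0.1549-0.02567j
Node n3: branches {I1, I3, R5, R6, R8, L2, V1} → V_3 = -7.225-0.02567j
Node n4: branches {R1, R2, I1, R3, R4, R5, L2} → V_4 = -0.4821+0.07907j
Source currents: i(V1)=-0.4834+0.3251j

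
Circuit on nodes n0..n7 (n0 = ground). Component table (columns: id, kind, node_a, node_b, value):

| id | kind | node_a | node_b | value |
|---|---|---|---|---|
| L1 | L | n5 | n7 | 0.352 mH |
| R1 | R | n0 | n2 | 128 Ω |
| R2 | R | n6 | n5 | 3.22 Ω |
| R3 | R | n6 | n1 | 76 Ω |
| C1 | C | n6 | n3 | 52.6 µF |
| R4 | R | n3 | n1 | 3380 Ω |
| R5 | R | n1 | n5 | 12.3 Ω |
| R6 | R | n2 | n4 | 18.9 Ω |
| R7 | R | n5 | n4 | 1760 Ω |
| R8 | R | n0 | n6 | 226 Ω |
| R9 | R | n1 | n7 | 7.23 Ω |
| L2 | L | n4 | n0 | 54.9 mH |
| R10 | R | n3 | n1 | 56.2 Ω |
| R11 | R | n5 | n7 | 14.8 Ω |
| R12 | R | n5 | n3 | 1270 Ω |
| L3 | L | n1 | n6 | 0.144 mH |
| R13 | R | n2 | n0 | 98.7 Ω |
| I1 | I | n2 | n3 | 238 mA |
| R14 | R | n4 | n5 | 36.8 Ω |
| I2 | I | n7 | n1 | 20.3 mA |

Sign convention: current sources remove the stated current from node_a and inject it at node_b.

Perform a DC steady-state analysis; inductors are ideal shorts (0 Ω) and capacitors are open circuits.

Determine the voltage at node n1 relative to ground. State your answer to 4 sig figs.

7.747 V

MNA unknowns: 7 node voltages V₁..V_7 plus 3 source currents (L1, L2, L3)
L1: row V5−V7=0, i_L1 at 5,7
R1: Y=0.007812 on G[0,2]
R2: Y=0.3106 on G[6,5]
R3: Y=0.01316 on G[6,1]
C1: Y=0.000 on G[6,3]
R4: Y=0.0002959 on G[3,1]
R5: Y=0.08130 on G[1,5]
R6: Y=0.05291 on G[2,4]
R7: Y=0.0005682 on G[5,4]
R8: Y=0.004425 on G[0,6]
R9: Y=0.1383 on G[1,7]
L2: row V4−V0=0, i_L2 at 4,0
R10: Y=0.01779 on G[3,1]
R11: Y=0.06757 on G[5,7]
R12: Y=0.0007874 on G[5,3]
L3: row V1−V6=0, i_L3 at 1,6
R13: Y=0.01013 on G[2,0]
I1: z[2]−=0.238, z[3]+=0.238
R14: Y=0.02717 on G[4,5]
I2: z[7]−=0.0203, z[1]+=0.0203
solve → V1=7.747, V2=-3.359, V3=20.34, V4=0.000, V5=7.343, V6=7.747, V7=7.343
aux → i_L1=-0.03547, i_L2=0.02600, i_L3=0.1595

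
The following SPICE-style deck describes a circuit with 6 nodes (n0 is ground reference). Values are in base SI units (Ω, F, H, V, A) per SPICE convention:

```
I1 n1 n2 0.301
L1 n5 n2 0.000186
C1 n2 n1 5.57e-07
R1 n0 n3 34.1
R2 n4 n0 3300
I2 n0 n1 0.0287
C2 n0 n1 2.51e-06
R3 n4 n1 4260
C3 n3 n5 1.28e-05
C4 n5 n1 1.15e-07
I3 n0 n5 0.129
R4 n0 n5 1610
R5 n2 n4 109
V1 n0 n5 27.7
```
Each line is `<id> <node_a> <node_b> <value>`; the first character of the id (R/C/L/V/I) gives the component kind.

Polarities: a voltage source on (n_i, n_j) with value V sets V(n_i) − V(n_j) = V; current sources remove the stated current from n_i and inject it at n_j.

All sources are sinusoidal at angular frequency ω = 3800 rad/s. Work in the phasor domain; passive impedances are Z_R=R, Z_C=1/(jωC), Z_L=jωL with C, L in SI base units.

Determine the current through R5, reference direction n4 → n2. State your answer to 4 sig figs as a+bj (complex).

0.01270+0.004992j A

Element admittances at ω=3800 rad/s:
  I1: injects 0.301 A into n2 (from n1)
  Y(L1) = 0.000-1.415j S between n5,n2
  Y(C1) = 0.000+0.002117j S between n2,n1
  Y(R1) = 0.02933+0.000j S between n0,n3
  Y(R2) = 0.0003030+0.000j S between n4,n0
  I2: injects 0.0287 A into n1 (from n0)
  Y(C2) = 0.000+0.009538j S between n0,n1
  Y(R3) = 0.0002347+0.000j S between n4,n1
  Y(C3) = 0.000+0.04864j S between n3,n5
  Y(C4) = 0.000+0.0004370j S between n5,n1
  I3: injects 0.129 A into n5 (from n0)
  Y(R4) = 0.0006211+0.000j S between n0,n5
  Y(R5) = 0.009174+0.000j S between n2,n4
  V1: constraint V(n0)−V(n5) = 27.7
Assemble and solve the 6×6 MNA system:
  V(n1)=-6.287+22.94j  V(n2)=-27.74+0.1877j  V(n3)=-20.32-12.25j  V(n4)=-26.35+0.7318j  V(n5)=-27.70+0.000j
  i(V1)=-0.9975-0.4189j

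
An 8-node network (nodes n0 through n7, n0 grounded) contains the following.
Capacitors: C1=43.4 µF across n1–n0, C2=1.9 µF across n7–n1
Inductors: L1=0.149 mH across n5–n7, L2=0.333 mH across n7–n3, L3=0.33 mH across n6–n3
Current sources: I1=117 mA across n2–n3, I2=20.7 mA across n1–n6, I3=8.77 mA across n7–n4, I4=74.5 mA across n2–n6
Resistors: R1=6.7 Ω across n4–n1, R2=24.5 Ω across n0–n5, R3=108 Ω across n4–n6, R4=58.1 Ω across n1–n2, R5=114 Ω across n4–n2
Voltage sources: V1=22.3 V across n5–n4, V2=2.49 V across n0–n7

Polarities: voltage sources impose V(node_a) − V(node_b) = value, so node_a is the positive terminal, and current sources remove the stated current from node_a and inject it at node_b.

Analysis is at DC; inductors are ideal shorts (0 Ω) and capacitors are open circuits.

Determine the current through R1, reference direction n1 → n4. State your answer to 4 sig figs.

-0.1420 A

Element admittances at DC:
  Y(C1) = 0.000 S between n1,n0
  L1: short n5↔n7 (DC inductor)
  I1: injects 0.117 A into n3 (from n2)
  I2: injects 0.0207 A into n6 (from n1)
  I3: injects 0.00877 A into n4 (from n7)
  Y(R1) = 0.1493 S between n4,n1
  I4: injects 0.0745 A into n6 (from n2)
  Y(R2) = 0.04082 S between n0,n5
  Y(R3) = 0.009259 S between n4,n6
  L2: short n7↔n3 (DC inductor)
  Y(R4) = 0.01721 S between n1,n2
  L3: short n6↔n3 (DC inductor)
  Y(R5) = 0.008772 S between n4,n2
  Y(C2) = 0.000 S between n7,n1
  V1: constraint V(n5)−V(n4) = 22.3
  V2: constraint V(n0)−V(n7) = 2.49
Assemble and solve the 12×12 MNA system:
  V(n1)=-25.74  V(n2)=-32.79  V(n3)=-2.490  V(n4)=-24.79  V(n5)=-2.490  V(n6)=-2.490  V(n7)=-2.490
  i(L1)=0.1047  i(L2)=-0.005719  i(L3)=-0.1113  i(V1)=-0.003051  i(V2)=-0.1016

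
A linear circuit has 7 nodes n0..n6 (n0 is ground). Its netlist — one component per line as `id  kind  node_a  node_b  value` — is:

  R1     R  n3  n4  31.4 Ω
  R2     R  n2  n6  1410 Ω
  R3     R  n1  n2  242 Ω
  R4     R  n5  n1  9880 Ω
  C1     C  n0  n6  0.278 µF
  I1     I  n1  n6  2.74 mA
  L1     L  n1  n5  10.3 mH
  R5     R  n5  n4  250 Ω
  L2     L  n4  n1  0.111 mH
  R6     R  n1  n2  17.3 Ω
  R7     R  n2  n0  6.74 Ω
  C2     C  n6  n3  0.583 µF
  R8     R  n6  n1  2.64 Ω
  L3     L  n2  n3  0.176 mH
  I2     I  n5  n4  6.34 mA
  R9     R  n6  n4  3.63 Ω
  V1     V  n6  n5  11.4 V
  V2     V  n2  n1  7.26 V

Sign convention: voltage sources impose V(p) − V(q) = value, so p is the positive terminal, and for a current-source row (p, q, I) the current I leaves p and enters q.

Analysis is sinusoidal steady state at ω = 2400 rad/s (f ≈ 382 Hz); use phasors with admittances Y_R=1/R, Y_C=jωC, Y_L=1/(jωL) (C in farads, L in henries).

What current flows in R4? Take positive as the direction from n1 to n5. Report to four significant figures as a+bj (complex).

MNA unknowns: 6 node voltages V₁..V_6 plus 2 source currents (V1, V2)
R1: Y=0.03185+0.000j on G[3,4]
R2: Y=0.0007092+0.000j on G[2,6]
R3: Y=0.004132+0.000j on G[1,2]
R4: Y=0.0001012+0.000j on G[5,1]
C1: Y=0.000+0.0006672j on G[0,6]
I1: z[1]−=0.00274, z[6]+=0.00274
L1: Y=0.000-0.04045j on G[1,5]
R5: Y=0.004000+0.000j on G[5,4]
L2: Y=0.000-3.754j on G[4,1]
R6: Y=0.05780+0.000j on G[1,2]
R7: Y=0.1484+0.000j on G[2,0]
C2: Y=0.000+0.001399j on G[6,3]
R8: Y=0.3788+0.000j on G[6,1]
L3: Y=0.000-2.367j on G[2,3]
I2: z[5]−=0.00634, z[4]+=0.00634
R9: Y=0.2755+0.000j on G[6,4]
V1: row V6−V5=11.4, i_V1 at 6,5
V2: row V2−V1=7.26, i_V2 at 2,1
solve → V1=-7.263+0.03206j, V2=-0.002757+0.03206j, V3=-0.0006064-0.06459j, V4=-7.209+0.08873j, V5=-18.53-0.6131j, V6=-7.129-0.6131j
aux → i_V1=-0.06618+0.4529j, i_V2=-0.6831-0.01031j

0.001140+6.529e-05j A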